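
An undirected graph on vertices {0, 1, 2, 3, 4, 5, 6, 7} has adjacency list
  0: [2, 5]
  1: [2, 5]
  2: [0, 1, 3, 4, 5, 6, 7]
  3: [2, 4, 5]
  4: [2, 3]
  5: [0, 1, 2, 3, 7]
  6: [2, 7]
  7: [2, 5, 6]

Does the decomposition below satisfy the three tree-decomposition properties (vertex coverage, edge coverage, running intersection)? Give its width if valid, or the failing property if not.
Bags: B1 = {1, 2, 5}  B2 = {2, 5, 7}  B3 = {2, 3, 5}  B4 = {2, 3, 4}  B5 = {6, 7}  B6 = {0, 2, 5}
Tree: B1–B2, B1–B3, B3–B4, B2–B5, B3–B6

No — edge (2,6) lies in no bag.

A tree decomposition must satisfy three properties: every vertex lies in some bag; for every edge, both endpoints lie together in some bag; and for every vertex, the bags containing it form a connected subtree. Here edge (2,6) lies in no bag, so the decomposition is invalid.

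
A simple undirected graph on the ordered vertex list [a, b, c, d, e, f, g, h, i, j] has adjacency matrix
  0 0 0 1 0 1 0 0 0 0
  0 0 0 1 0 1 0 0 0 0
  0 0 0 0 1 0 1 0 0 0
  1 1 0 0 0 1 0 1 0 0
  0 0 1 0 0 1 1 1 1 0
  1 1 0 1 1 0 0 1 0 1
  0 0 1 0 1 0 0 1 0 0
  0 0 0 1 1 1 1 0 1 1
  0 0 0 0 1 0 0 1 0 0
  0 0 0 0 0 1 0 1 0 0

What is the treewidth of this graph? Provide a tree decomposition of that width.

Treewidth 2.
Bags: B1 = {a, d, f}  B2 = {d, f, h}  B3 = {b, d, f}  B4 = {e, f, h}  B5 = {e, h, i}  B6 = {f, h, j}  B7 = {e, g, h}  B8 = {c, e, g}
Tree: B1–B2, B2–B3, B2–B4, B4–B5, B2–B6, B5–B7, B7–B8

Every bag has size at most 3, so the width is 3 − 1 = 2 and tw(G) ≤ 2. Conversely, {e, g, h} is a clique of size 3, and the vertices of any clique must share a bag in every tree decomposition; so some bag has ≥ 3 vertices and tw(G) ≥ 2. Combining the bounds, tw(G) = 2.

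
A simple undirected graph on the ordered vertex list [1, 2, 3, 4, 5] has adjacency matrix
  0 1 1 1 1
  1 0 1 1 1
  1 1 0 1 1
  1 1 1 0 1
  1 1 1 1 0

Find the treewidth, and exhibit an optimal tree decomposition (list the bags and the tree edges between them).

With just one bag of size 5, the width is 5 − 1 = 4, so tw(G) ≤ 4. For the lower bound, the 5 vertices {1, 2, 3, 4, 5} are pairwise adjacent, and any tree decomposition puts a clique entirely inside one bag — forcing width ≥ 4. Therefore the treewidth is 4.

Treewidth 4.
One such decomposition:
Bags: B1 = {1, 2, 3, 4, 5}
Tree: (single bag)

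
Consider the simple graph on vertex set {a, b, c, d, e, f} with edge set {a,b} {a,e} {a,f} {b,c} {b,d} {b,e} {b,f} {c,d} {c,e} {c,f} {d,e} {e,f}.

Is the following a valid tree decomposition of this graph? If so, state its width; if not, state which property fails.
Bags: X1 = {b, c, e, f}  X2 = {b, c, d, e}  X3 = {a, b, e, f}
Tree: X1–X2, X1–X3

Checking the three conditions: (i) the bags cover all of {a, b, c, d, e, f}; (ii) for each edge, some bag contains both endpoints; (iii) the bags containing any fixed vertex form a subtree. All hold, so the decomposition is valid with width 4 − 1 = 3.

Yes; width 3.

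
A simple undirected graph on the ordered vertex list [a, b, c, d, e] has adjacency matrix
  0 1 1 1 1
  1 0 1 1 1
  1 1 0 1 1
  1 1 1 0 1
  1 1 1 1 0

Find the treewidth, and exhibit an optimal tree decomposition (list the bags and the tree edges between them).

A single bag containing all 5 vertices is trivially a valid decomposition of width 4. On the other hand G contains the 5-clique {a, b, c, d, e}. A clique must lie in a single bag of any decomposition, so no decomposition can have width below 4. The upper and lower bounds meet at 4, so that is the treewidth.

Treewidth 4.
One optimal decomposition is:
Bags: B1 = {a, b, c, d, e}
Tree: (single bag)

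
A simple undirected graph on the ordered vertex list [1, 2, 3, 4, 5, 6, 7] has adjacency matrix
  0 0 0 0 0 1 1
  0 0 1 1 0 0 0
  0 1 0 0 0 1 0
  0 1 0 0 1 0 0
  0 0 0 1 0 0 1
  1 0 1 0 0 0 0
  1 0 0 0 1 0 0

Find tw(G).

A width-2 tree decomposition is:
Bags: B1 = {2, 3, 6}  B2 = {2, 4, 6}  B3 = {4, 5, 6}  B4 = {5, 6, 7}  B5 = {1, 6, 7}
Tree: B1–B2, B2–B3, B3–B4, B4–B5
Every bag has size at most 3, so the width is 3 − 1 = 2 and tw(G) ≤ 2. The edges 6–3–2–4–5–7–1–6 form a cycle, so G is not a tree and its treewidth is at least 2. Hence tw(G) = 2 exactly.

2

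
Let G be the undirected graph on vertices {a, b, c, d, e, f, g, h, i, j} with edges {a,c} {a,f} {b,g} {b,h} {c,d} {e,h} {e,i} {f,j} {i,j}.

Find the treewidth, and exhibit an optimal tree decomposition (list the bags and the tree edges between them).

Treewidth 1.
Bags: B1 = {c, d}  B2 = {a, c}  B3 = {a, f}  B4 = {f, j}  B5 = {i, j}  B6 = {e, i}  B7 = {e, h}  B8 = {b, h}  B9 = {b, g}
Tree: B1–B2, B2–B3, B3–B4, B4–B5, B5–B6, B6–B7, B7–B8, B8–B9

The largest bag has 2 vertices, giving width 1; this decomposition certifies tw(G) ≤ 1. Since G has at least one edge (e.g. d–c), it is not an edgeless graph, so tw(G) ≥ 1. Combining the bounds, tw(G) = 1.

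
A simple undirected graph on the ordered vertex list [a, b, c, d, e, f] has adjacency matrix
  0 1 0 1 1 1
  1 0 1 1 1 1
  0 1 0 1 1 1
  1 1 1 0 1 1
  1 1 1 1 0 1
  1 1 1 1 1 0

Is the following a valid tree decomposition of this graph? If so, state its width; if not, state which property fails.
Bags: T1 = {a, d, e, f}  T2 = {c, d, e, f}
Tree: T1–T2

No — vertex b appears in no bag.

A tree decomposition must satisfy three properties: every vertex lies in some bag; for every edge, both endpoints lie together in some bag; and for every vertex, the bags containing it form a connected subtree. Here vertex b appears in no bag, so the decomposition is invalid.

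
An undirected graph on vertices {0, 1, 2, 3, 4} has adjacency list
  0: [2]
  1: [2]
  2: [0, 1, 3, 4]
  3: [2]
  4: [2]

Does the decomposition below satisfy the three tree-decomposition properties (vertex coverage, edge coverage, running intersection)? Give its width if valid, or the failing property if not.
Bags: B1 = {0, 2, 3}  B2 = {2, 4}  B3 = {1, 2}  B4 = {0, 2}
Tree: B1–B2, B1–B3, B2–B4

A tree decomposition must satisfy three properties: every vertex lies in some bag; for every edge, both endpoints lie together in some bag; and for every vertex, the bags containing it form a connected subtree. Here bags containing vertex 0 are not connected in the tree, so the decomposition is invalid.

No — bags containing vertex 0 are not connected in the tree.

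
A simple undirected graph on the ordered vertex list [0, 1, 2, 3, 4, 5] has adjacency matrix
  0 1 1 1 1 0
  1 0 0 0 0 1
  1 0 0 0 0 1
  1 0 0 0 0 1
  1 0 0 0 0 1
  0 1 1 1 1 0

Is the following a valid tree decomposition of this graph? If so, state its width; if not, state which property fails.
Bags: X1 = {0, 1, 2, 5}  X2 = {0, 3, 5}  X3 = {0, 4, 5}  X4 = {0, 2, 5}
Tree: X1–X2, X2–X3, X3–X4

No — bags containing vertex 2 are not connected in the tree.

A tree decomposition must satisfy three properties: every vertex lies in some bag; for every edge, both endpoints lie together in some bag; and for every vertex, the bags containing it form a connected subtree. Here bags containing vertex 2 are not connected in the tree, so the decomposition is invalid.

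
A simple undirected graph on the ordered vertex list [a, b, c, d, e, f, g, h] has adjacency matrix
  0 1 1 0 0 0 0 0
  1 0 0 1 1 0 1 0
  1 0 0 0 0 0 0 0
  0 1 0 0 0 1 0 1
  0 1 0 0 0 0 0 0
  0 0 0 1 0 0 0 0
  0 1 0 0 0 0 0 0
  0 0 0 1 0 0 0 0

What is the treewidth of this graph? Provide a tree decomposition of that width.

Treewidth 1.
One such decomposition:
Bags: B1 = {b, d}  B2 = {b, g}  B3 = {a, b}  B4 = {b, e}  B5 = {d, h}  B6 = {a, c}  B7 = {d, f}
Tree: B1–B2, B2–B3, B1–B4, B1–B5, B3–B6, B5–B7

Each bag holds 2 vertices, so the decomposition has width 1, which upper-bounds the treewidth. G has an edge, so its treewidth is at least 1. Hence tw(G) = 1 exactly.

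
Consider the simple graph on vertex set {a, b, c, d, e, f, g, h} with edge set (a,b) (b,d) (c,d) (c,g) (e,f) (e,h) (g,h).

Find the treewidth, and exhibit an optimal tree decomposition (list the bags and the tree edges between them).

Every bag has size at most 2, so the width is 2 − 1 = 1 and tw(G) ≤ 1. Any graph with an edge has treewidth ≥ 1, and G has the edge a–b. Hence tw(G) = 1 exactly.

Treewidth 1.
One such decomposition:
Bags: B1 = {a, b}  B2 = {b, d}  B3 = {c, d}  B4 = {c, g}  B5 = {g, h}  B6 = {e, h}  B7 = {e, f}
Tree: B1–B2, B2–B3, B3–B4, B4–B5, B5–B6, B6–B7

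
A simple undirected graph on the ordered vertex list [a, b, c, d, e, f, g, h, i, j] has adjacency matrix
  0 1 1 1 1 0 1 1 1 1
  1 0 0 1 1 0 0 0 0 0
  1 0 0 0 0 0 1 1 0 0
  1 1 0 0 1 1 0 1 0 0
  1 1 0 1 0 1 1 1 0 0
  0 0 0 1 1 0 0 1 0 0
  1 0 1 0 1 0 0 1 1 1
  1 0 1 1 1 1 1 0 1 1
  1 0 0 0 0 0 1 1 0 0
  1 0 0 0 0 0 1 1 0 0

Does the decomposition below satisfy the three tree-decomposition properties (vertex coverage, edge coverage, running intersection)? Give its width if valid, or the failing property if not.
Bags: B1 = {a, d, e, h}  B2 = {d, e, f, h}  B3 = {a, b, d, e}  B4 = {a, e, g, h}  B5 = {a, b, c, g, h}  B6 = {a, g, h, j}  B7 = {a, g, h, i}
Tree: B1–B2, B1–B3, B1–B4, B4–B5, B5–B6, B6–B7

A tree decomposition must satisfy three properties: every vertex lies in some bag; for every edge, both endpoints lie together in some bag; and for every vertex, the bags containing it form a connected subtree. Here bags containing vertex b are not connected in the tree, so the decomposition is invalid.

No — bags containing vertex b are not connected in the tree.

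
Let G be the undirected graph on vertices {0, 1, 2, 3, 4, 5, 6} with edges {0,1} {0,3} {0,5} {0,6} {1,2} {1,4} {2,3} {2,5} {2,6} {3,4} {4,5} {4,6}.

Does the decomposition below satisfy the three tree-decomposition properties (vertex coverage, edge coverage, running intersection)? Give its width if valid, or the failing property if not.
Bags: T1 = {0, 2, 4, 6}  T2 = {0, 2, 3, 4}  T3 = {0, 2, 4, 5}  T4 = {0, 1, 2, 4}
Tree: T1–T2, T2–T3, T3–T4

Vertex coverage: the bags together contain {0, 1, 2, 3, 4, 5, 6}, the full vertex set. Edge coverage: each edge of G has both endpoints in at least one bag. Running intersection: for every vertex, the bags containing it form a connected subtree. All three properties hold, so this is a valid tree decomposition of width max|bag| − 1 = 3, and hence tw(G) ≤ 3.

Yes; width 3.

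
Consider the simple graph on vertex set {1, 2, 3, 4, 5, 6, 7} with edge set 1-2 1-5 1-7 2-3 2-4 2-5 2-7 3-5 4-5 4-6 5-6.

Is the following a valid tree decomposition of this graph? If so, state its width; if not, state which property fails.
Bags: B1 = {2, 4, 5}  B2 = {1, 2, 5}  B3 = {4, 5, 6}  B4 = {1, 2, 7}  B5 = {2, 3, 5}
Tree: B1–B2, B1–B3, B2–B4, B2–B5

Vertex coverage: the bags together contain {1, 2, 3, 4, 5, 6, 7}, the full vertex set. Edge coverage: each edge of G has both endpoints in at least one bag. Running intersection: for every vertex, the bags containing it form a connected subtree. All three properties hold, so this is a valid tree decomposition of width max|bag| − 1 = 2, and hence tw(G) ≤ 2.

Yes; width 2.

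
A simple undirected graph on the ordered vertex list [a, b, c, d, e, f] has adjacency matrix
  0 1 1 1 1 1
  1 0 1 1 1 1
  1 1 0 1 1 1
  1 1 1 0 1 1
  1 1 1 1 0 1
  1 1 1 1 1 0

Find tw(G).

5

A width-5 tree decomposition is:
Bags: B1 = {a, b, c, d, e, f}
Tree: (single bag)
With just one bag of size 6, the width is 6 − 1 = 5, so tw(G) ≤ 5. Conversely, {a, b, c, d, e, f} is a clique of size 6, and the vertices of any clique must share a bag in every tree decomposition; so some bag has ≥ 6 vertices and tw(G) ≥ 5. Hence tw(G) = 5 exactly.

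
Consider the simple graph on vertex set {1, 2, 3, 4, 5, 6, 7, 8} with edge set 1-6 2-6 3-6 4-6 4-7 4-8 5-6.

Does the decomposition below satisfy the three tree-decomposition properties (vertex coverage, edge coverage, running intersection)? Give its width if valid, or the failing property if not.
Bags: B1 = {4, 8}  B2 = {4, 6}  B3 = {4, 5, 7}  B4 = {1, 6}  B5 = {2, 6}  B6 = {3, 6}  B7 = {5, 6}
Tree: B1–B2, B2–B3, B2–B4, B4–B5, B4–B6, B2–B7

No — bags containing vertex 5 are not connected in the tree.

A tree decomposition must satisfy three properties: every vertex lies in some bag; for every edge, both endpoints lie together in some bag; and for every vertex, the bags containing it form a connected subtree. Here bags containing vertex 5 are not connected in the tree, so the decomposition is invalid.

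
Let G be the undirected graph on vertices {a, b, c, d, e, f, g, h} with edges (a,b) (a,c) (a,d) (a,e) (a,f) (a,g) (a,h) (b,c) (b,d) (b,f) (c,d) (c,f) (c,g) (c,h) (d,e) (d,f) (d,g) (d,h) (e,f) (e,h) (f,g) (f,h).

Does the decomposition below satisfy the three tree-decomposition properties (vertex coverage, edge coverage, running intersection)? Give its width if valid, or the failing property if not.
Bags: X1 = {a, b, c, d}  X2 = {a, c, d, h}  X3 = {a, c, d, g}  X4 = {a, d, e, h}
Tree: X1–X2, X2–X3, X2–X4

No — vertex f appears in no bag.

A tree decomposition must satisfy three properties: every vertex lies in some bag; for every edge, both endpoints lie together in some bag; and for every vertex, the bags containing it form a connected subtree. Here vertex f appears in no bag, so the decomposition is invalid.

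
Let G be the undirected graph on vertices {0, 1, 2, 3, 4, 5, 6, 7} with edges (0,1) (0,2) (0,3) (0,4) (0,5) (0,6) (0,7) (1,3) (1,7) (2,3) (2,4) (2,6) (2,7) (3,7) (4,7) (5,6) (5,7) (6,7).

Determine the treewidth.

A width-3 tree decomposition is:
Bags: B1 = {0, 2, 4, 7}  B2 = {0, 2, 6, 7}  B3 = {0, 2, 3, 7}  B4 = {0, 1, 3, 7}  B5 = {0, 5, 6, 7}
Tree: B1–B2, B1–B3, B3–B4, B2–B5
Every bag has size at most 4, so the width is 4 − 1 = 3 and tw(G) ≤ 3. For the lower bound, the 4 vertices {0, 1, 3, 7} are pairwise adjacent, and any tree decomposition puts a clique entirely inside one bag — forcing width ≥ 3. Hence tw(G) = 3 exactly.

3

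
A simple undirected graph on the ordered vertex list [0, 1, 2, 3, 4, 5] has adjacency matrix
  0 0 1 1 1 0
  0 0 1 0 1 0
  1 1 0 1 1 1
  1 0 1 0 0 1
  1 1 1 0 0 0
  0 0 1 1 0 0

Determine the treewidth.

2

A width-2 tree decomposition is:
Bags: B1 = {0, 2, 3}  B2 = {0, 2, 4}  B3 = {1, 2, 4}  B4 = {2, 3, 5}
Tree: B1–B2, B2–B3, B1–B4
Each bag holds 3 vertices, so the decomposition has width 2, which upper-bounds the treewidth. Conversely, {0, 2, 3} is a clique of size 3, and the vertices of any clique must share a bag in every tree decomposition; so some bag has ≥ 3 vertices and tw(G) ≥ 2. Therefore the treewidth is 2.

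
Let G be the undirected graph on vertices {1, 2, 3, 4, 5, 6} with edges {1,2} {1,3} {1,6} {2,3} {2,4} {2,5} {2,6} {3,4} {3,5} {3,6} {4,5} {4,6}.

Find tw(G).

A width-3 tree decomposition is:
Bags: B1 = {2, 3, 4, 5}  B2 = {2, 3, 4, 6}  B3 = {1, 2, 3, 6}
Tree: B1–B2, B2–B3
Each bag holds 4 vertices, so the decomposition has width 3, which upper-bounds the treewidth. Conversely, {1, 2, 3, 6} is a clique of size 4, and the vertices of any clique must share a bag in every tree decomposition; so some bag has ≥ 4 vertices and tw(G) ≥ 3. Therefore the treewidth is 3.

3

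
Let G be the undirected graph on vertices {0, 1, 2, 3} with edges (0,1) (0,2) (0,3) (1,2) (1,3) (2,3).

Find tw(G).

A width-3 tree decomposition is:
Bags: B1 = {0, 1, 2, 3}
Tree: (single bag)
With just one bag of size 4, the width is 4 − 1 = 3, so tw(G) ≤ 3. For the lower bound, the 4 vertices {0, 1, 2, 3} are pairwise adjacent, and any tree decomposition puts a clique entirely inside one bag — forcing width ≥ 3. Hence tw(G) = 3 exactly.

3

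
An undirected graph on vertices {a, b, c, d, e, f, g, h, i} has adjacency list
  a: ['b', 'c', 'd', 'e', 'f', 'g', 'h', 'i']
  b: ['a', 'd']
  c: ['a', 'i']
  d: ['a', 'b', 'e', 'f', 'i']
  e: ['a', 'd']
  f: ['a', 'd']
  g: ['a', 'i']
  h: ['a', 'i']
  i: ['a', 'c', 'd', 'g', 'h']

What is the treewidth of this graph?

A width-2 tree decomposition is:
Bags: B1 = {a, c, i}  B2 = {a, d, i}  B3 = {a, g, i}  B4 = {a, d, e}  B5 = {a, b, d}  B6 = {a, d, f}  B7 = {a, h, i}
Tree: B1–B2, B1–B3, B2–B4, B4–B5, B5–B6, B2–B7
Each bag holds 3 vertices, so the decomposition has width 2, which upper-bounds the treewidth. Conversely, {a, d, e} is a clique of size 3, and the vertices of any clique must share a bag in every tree decomposition; so some bag has ≥ 3 vertices and tw(G) ≥ 2. Combining the bounds, tw(G) = 2.

2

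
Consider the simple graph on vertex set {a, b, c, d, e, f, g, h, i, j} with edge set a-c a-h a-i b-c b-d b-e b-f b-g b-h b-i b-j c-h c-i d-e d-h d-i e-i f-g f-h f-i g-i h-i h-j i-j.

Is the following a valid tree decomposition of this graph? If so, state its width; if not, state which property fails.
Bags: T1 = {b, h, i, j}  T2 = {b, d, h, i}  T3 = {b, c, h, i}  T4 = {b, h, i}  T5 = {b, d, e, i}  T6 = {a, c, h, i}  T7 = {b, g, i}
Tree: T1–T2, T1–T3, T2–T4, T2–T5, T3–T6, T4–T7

A tree decomposition must satisfy three properties: every vertex lies in some bag; for every edge, both endpoints lie together in some bag; and for every vertex, the bags containing it form a connected subtree. Here vertex f appears in no bag, so the decomposition is invalid.

No — vertex f appears in no bag.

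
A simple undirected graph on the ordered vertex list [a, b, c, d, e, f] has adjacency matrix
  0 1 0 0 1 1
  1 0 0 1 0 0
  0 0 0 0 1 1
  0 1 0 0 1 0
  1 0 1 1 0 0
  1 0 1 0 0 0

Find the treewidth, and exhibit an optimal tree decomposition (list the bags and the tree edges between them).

Treewidth 2.
One optimal decomposition is:
Bags: B1 = {a, b, d}  B2 = {a, d, e}  B3 = {a, e, f}  B4 = {c, e, f}
Tree: B1–B2, B2–B3, B3–B4

Each bag holds 3 vertices, so the decomposition has width 2, which upper-bounds the treewidth. Since b–d–e–a–b is a cycle in G, G is not acyclic. Forests are exactly the graphs of treewidth ≤ 1, so tw(G) ≥ 2. Hence tw(G) = 2 exactly.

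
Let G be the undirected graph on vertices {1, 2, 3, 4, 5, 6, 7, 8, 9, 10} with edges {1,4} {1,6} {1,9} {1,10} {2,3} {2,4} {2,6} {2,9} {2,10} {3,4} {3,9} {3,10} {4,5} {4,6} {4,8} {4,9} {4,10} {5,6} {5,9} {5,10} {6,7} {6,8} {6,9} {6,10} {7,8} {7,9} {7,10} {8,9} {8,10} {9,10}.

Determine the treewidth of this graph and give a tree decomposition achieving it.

Treewidth 4.
One optimal decomposition is:
Bags: B1 = {1, 4, 6, 9, 10}  B2 = {4, 5, 6, 9, 10}  B3 = {2, 4, 6, 9, 10}  B4 = {2, 3, 4, 9, 10}  B5 = {4, 6, 8, 9, 10}  B6 = {6, 7, 8, 9, 10}
Tree: B1–B2, B1–B3, B3–B4, B1–B5, B5–B6

Each bag holds 5 vertices, so the decomposition has width 4, which upper-bounds the treewidth. For the lower bound, the 5 vertices {2, 3, 4, 9, 10} are pairwise adjacent, and any tree decomposition puts a clique entirely inside one bag — forcing width ≥ 4. Hence tw(G) = 4 exactly.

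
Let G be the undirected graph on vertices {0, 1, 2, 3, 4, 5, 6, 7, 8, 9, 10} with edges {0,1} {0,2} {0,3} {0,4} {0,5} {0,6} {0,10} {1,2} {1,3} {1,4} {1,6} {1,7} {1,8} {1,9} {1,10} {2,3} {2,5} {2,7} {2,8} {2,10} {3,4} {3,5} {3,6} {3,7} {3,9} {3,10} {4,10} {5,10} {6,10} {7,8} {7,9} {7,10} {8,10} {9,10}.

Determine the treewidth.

4

A width-4 tree decomposition is:
Bags: B1 = {0, 1, 2, 3, 10}  B2 = {0, 1, 3, 4, 10}  B3 = {1, 2, 3, 7, 10}  B4 = {1, 3, 7, 9, 10}  B5 = {1, 2, 7, 8, 10}  B6 = {0, 1, 3, 6, 10}  B7 = {0, 2, 3, 5, 10}
Tree: B1–B2, B1–B3, B3–B4, B3–B5, B1–B6, B1–B7
The largest bag has 5 vertices, giving width 4; this decomposition certifies tw(G) ≤ 4. On the other hand G contains the 5-clique {1, 2, 7, 8, 10}. A clique must lie in a single bag of any decomposition, so no decomposition can have width below 4. The upper and lower bounds meet at 4, so that is the treewidth.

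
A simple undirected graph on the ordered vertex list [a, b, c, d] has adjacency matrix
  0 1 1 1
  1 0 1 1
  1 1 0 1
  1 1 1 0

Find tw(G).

A width-3 tree decomposition is:
Bags: B1 = {a, b, c, d}
Tree: (single bag)
A single bag containing all 4 vertices is trivially a valid decomposition of width 3. For the lower bound, the 4 vertices {a, b, c, d} are pairwise adjacent, and any tree decomposition puts a clique entirely inside one bag — forcing width ≥ 3. Combining the bounds, tw(G) = 3.

3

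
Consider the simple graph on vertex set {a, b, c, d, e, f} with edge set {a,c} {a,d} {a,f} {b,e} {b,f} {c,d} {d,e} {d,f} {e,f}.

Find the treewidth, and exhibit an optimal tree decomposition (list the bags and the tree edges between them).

The largest bag has 3 vertices, giving width 2; this decomposition certifies tw(G) ≤ 2. Conversely, {d, e, f} is a clique of size 3, and the vertices of any clique must share a bag in every tree decomposition; so some bag has ≥ 3 vertices and tw(G) ≥ 2. Hence tw(G) = 2 exactly.

Treewidth 2.
Bags: B1 = {b, e, f}  B2 = {d, e, f}  B3 = {a, d, f}  B4 = {a, c, d}
Tree: B1–B2, B2–B3, B3–B4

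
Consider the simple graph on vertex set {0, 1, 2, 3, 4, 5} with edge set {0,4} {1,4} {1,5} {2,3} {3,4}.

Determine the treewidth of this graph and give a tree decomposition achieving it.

Treewidth 1.
Bags: B1 = {0, 4}  B2 = {1, 4}  B3 = {3, 4}  B4 = {1, 5}  B5 = {2, 3}
Tree: B1–B2, B1–B3, B2–B4, B3–B5

Each bag holds 2 vertices, so the decomposition has width 1, which upper-bounds the treewidth. Any graph with an edge has treewidth ≥ 1, and G has the edge 4–0. Therefore the treewidth is 1.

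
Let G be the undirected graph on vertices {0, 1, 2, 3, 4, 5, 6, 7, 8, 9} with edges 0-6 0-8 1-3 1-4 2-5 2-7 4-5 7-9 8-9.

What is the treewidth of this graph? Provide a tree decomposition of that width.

Treewidth 1.
Bags: B1 = {1, 3}  B2 = {1, 4}  B3 = {4, 5}  B4 = {2, 5}  B5 = {2, 7}  B6 = {7, 9}  B7 = {8, 9}  B8 = {0, 8}  B9 = {0, 6}
Tree: B1–B2, B2–B3, B3–B4, B4–B5, B5–B6, B6–B7, B7–B8, B8–B9

Each bag holds 2 vertices, so the decomposition has width 1, which upper-bounds the treewidth. Since G has at least one edge (e.g. 3–1), it is not an edgeless graph, so tw(G) ≥ 1. The upper and lower bounds meet at 1, so that is the treewidth.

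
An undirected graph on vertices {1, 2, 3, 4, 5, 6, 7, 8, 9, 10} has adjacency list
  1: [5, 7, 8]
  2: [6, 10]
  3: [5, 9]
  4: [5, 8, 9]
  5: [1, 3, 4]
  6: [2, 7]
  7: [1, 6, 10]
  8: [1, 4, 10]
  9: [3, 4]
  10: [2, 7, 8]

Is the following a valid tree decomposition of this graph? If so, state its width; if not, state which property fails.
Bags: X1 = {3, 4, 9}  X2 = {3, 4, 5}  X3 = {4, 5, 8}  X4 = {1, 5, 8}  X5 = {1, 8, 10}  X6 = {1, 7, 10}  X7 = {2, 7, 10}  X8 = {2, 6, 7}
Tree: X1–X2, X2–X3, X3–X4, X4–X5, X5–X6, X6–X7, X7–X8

Checking the three conditions: (i) the bags cover all of {1, 2, 3, 4, 5, 6, 7, 8, 9, 10}; (ii) for each edge, some bag contains both endpoints; (iii) the bags containing any fixed vertex form a subtree. All hold, so the decomposition is valid with width 3 − 1 = 2.

Yes; width 2.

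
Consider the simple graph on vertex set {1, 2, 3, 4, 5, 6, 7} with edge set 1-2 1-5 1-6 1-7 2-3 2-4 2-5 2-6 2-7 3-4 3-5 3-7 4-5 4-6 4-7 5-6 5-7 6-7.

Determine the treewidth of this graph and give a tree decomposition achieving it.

The largest bag has 5 vertices, giving width 4; this decomposition certifies tw(G) ≤ 4. For the lower bound, the 5 vertices {1, 2, 5, 6, 7} are pairwise adjacent, and any tree decomposition puts a clique entirely inside one bag — forcing width ≥ 4. Therefore the treewidth is 4.

Treewidth 4.
Bags: B1 = {2, 3, 4, 5, 7}  B2 = {2, 4, 5, 6, 7}  B3 = {1, 2, 5, 6, 7}
Tree: B1–B2, B2–B3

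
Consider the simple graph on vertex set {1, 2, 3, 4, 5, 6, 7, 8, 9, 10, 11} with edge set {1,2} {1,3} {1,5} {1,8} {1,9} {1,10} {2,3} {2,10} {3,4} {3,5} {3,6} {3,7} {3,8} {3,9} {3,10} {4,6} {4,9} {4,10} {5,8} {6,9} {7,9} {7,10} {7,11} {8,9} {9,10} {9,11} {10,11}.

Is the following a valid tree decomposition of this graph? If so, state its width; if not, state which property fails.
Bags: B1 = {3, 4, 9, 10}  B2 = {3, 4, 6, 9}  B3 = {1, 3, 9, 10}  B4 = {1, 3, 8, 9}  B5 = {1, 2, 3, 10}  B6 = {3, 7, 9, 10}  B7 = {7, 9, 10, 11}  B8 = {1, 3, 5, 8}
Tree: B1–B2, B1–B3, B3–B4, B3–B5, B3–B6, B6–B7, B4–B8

Vertex coverage: the bags together contain {1, 2, 3, 4, 5, 6, 7, 8, 9, 10, 11}, the full vertex set. Edge coverage: each edge of G has both endpoints in at least one bag. Running intersection: for every vertex, the bags containing it form a connected subtree. All three properties hold, so this is a valid tree decomposition of width max|bag| − 1 = 3, and hence tw(G) ≤ 3.

Yes; width 3.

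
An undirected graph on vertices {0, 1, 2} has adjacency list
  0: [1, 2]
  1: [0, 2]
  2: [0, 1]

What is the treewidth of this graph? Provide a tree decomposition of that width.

Treewidth 2.
One optimal decomposition is:
Bags: B1 = {0, 1, 2}
Tree: (single bag)

With just one bag of size 3, the width is 3 − 1 = 2, so tw(G) ≤ 2. On the other hand G contains the 3-clique {0, 1, 2}. A clique must lie in a single bag of any decomposition, so no decomposition can have width below 2. Combining the bounds, tw(G) = 2.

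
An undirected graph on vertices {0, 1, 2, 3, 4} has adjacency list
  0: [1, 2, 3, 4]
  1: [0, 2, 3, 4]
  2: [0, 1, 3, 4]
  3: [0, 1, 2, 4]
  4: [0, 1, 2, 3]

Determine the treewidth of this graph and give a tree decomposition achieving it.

Treewidth 4.
One such decomposition:
Bags: B1 = {0, 1, 2, 3, 4}
Tree: (single bag)

A single bag containing all 5 vertices is trivially a valid decomposition of width 4. For the lower bound, the 5 vertices {0, 1, 2, 3, 4} are pairwise adjacent, and any tree decomposition puts a clique entirely inside one bag — forcing width ≥ 4. Combining the bounds, tw(G) = 4.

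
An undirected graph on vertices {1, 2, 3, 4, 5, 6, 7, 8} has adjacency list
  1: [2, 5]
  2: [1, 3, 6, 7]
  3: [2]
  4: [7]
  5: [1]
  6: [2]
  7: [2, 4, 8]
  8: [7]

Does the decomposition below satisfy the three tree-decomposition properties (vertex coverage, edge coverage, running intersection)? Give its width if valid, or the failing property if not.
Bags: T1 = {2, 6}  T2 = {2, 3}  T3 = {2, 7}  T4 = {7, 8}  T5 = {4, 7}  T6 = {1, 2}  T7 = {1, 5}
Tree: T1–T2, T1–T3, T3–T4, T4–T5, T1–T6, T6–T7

Yes; width 1.

Every vertex of G appears in some bag (union = {1, 2, 3, 4, 5, 6, 7, 8}); every edge is covered by a bag; and for each vertex v the set of bags containing v is connected in the bag tree. The decomposition is therefore valid. The largest bag has 2 vertices, so the width is 1.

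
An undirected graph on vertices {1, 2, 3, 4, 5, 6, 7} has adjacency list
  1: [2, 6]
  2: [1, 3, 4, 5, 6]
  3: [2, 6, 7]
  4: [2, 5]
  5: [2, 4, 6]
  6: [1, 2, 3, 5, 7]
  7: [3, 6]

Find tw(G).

A width-2 tree decomposition is:
Bags: B1 = {1, 2, 6}  B2 = {2, 3, 6}  B3 = {3, 6, 7}  B4 = {2, 5, 6}  B5 = {2, 4, 5}
Tree: B1–B2, B2–B3, B1–B4, B4–B5
Each bag holds 3 vertices, so the decomposition has width 2, which upper-bounds the treewidth. For the lower bound, the 3 vertices {2, 4, 5} are pairwise adjacent, and any tree decomposition puts a clique entirely inside one bag — forcing width ≥ 2. Combining the bounds, tw(G) = 2.

2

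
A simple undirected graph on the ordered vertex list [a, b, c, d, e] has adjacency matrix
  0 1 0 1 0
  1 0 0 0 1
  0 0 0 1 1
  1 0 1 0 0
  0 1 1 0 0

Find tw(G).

A width-2 tree decomposition is:
Bags: B1 = {a, b, e}  B2 = {a, c, e}  B3 = {a, c, d}
Tree: B1–B2, B2–B3
Every bag has size at most 3, so the width is 3 − 1 = 2 and tw(G) ≤ 2. The edges a–b–e–c–d–a form a cycle, so G is not a tree and its treewidth is at least 2. Hence tw(G) = 2 exactly.

2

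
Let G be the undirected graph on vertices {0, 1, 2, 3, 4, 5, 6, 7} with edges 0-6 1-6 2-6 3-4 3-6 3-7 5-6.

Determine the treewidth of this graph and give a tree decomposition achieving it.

Every bag has size at most 2, so the width is 2 − 1 = 1 and tw(G) ≤ 1. Any graph with an edge has treewidth ≥ 1, and G has the edge 6–5. The upper and lower bounds meet at 1, so that is the treewidth.

Treewidth 1.
One optimal decomposition is:
Bags: B1 = {5, 6}  B2 = {3, 6}  B3 = {1, 6}  B4 = {0, 6}  B5 = {3, 4}  B6 = {2, 6}  B7 = {3, 7}
Tree: B1–B2, B2–B3, B3–B4, B2–B5, B2–B6, B2–B7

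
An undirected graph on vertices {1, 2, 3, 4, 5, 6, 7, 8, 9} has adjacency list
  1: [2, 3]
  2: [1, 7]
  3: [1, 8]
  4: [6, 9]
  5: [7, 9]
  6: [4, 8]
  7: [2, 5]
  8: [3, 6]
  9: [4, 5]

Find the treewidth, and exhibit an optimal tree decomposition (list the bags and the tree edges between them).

Treewidth 2.
Bags: B1 = {3, 6, 8}  B2 = {3, 4, 6}  B3 = {3, 4, 9}  B4 = {3, 5, 9}  B5 = {3, 5, 7}  B6 = {2, 3, 7}  B7 = {1, 2, 3}
Tree: B1–B2, B2–B3, B3–B4, B4–B5, B5–B6, B6–B7

The largest bag has 3 vertices, giving width 2; this decomposition certifies tw(G) ≤ 2. For the lower bound, G contains the cycle 3–8–6–4–9–5–7–2–1–3, so G is not a forest; only forests have treewidth ≤ 1, hence tw(G) ≥ 2. Therefore the treewidth is 2.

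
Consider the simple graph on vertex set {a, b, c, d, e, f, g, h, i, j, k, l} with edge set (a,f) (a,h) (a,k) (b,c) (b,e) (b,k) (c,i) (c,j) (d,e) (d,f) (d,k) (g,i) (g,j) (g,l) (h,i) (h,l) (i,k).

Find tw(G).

A width-3 tree decomposition is:
Bags: B1 = {b, d, e, f}  B2 = {b, d, f, k}  B3 = {a, b, f, k}  B4 = {a, b, c, k}  B5 = {a, c, i, k}  B6 = {a, c, h, i}  B7 = {c, h, i, j}  B8 = {g, h, i, j}  B9 = {g, h, j, l}
Tree: B1–B2, B2–B3, B3–B4, B4–B5, B5–B6, B6–B7, B7–B8, B8–B9
Every bag has size at most 4, so the width is 4 − 1 = 3 and tw(G) ≤ 3. For the lower bound: the 4 vertex sets {d,e,f}, {b}, {k}, {a,c,h,i} are disjoint, each induces a connected subgraph, and every pair is joined by at least one edge of G. Contracting each set to a single vertex therefore yields K_{4} as a minor, and since treewidth is minor-monotone, tw(G) ≥ tw(K_{4}) = 3. Hence tw(G) = 3 exactly.

3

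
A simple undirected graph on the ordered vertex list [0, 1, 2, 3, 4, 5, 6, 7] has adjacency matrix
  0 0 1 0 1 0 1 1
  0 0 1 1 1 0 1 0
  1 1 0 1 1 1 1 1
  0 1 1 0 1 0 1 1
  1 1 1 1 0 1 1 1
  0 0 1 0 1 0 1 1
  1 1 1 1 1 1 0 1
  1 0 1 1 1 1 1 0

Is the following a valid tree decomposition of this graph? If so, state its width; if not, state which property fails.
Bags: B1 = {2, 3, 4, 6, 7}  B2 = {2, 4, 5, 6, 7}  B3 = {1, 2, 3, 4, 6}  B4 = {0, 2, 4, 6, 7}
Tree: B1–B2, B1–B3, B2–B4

Every vertex of G appears in some bag (union = {0, 1, 2, 3, 4, 5, 6, 7}); every edge is covered by a bag; and for each vertex v the set of bags containing v is connected in the bag tree. The decomposition is therefore valid. The largest bag has 5 vertices, so the width is 4.

Yes; width 4.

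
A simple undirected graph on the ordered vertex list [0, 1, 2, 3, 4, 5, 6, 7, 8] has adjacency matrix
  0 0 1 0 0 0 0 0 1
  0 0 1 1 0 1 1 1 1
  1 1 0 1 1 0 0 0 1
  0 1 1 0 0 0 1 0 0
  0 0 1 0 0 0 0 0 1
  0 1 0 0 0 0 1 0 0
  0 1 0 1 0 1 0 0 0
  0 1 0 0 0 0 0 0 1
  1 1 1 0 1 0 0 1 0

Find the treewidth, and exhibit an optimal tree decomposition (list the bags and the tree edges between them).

Each bag holds 3 vertices, so the decomposition has width 2, which upper-bounds the treewidth. For the lower bound, the 3 vertices {0, 2, 8} are pairwise adjacent, and any tree decomposition puts a clique entirely inside one bag — forcing width ≥ 2. Therefore the treewidth is 2.

Treewidth 2.
Bags: B1 = {1, 2, 8}  B2 = {1, 2, 3}  B3 = {1, 3, 6}  B4 = {2, 4, 8}  B5 = {0, 2, 8}  B6 = {1, 5, 6}  B7 = {1, 7, 8}
Tree: B1–B2, B2–B3, B1–B4, B4–B5, B3–B6, B1–B7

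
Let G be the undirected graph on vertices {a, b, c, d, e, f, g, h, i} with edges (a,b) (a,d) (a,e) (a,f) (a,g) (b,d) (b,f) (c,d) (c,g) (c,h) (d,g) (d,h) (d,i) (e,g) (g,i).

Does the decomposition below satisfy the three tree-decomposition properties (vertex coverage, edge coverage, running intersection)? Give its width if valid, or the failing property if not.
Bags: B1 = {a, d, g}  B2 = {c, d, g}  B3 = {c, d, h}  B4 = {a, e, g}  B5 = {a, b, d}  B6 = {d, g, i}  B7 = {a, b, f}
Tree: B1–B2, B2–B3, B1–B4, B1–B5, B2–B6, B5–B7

Checking the three conditions: (i) the bags cover all of {a, b, c, d, e, f, g, h, i}; (ii) for each edge, some bag contains both endpoints; (iii) the bags containing any fixed vertex form a subtree. All hold, so the decomposition is valid with width 3 − 1 = 2.

Yes; width 2.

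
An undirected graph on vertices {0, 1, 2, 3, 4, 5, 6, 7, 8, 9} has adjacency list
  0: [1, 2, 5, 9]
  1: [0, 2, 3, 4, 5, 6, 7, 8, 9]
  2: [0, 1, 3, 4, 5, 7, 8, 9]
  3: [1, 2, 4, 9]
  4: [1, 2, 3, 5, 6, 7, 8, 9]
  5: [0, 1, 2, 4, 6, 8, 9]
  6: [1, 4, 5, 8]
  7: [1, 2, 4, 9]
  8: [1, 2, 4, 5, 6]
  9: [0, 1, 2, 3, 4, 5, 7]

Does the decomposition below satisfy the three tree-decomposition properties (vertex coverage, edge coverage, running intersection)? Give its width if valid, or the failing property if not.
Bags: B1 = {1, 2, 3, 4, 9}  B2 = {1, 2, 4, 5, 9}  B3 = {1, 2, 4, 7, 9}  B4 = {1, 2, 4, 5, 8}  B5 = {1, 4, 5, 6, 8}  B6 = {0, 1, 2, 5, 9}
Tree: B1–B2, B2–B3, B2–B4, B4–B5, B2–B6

Every vertex of G appears in some bag (union = {0, 1, 2, 3, 4, 5, 6, 7, 8, 9}); every edge is covered by a bag; and for each vertex v the set of bags containing v is connected in the bag tree. The decomposition is therefore valid. The largest bag has 5 vertices, so the width is 4.

Yes; width 4.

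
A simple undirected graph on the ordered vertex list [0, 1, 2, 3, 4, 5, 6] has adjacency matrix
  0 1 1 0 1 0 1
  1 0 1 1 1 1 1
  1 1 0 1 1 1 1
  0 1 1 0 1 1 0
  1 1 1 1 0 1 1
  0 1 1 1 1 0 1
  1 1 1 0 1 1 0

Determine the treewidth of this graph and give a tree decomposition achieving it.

Treewidth 4.
One optimal decomposition is:
Bags: B1 = {1, 2, 3, 4, 5}  B2 = {1, 2, 4, 5, 6}  B3 = {0, 1, 2, 4, 6}
Tree: B1–B2, B2–B3

Each bag holds 5 vertices, so the decomposition has width 4, which upper-bounds the treewidth. Conversely, {0, 1, 2, 4, 6} is a clique of size 5, and the vertices of any clique must share a bag in every tree decomposition; so some bag has ≥ 5 vertices and tw(G) ≥ 4. Combining the bounds, tw(G) = 4.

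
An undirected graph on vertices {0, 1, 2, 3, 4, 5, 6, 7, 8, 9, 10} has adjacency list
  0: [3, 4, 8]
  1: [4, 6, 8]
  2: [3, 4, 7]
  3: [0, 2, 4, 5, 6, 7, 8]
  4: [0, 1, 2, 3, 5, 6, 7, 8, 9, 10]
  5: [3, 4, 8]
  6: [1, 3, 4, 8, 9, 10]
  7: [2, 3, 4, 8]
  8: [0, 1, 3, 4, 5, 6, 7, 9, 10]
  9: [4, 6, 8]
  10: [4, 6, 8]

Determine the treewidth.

A width-3 tree decomposition is:
Bags: B1 = {3, 4, 6, 8}  B2 = {4, 6, 8, 9}  B3 = {3, 4, 5, 8}  B4 = {3, 4, 7, 8}  B5 = {2, 3, 4, 7}  B6 = {1, 4, 6, 8}  B7 = {4, 6, 8, 10}  B8 = {0, 3, 4, 8}
Tree: B1–B2, B1–B3, B3–B4, B4–B5, B1–B6, B2–B7, B1–B8
Every bag has size at most 4, so the width is 4 − 1 = 3 and tw(G) ≤ 3. For the lower bound, the 4 vertices {1, 4, 6, 8} are pairwise adjacent, and any tree decomposition puts a clique entirely inside one bag — forcing width ≥ 3. Therefore the treewidth is 3.

3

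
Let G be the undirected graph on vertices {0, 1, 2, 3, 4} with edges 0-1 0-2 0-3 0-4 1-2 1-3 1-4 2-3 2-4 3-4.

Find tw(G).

A width-4 tree decomposition is:
Bags: B1 = {0, 1, 2, 3, 4}
Tree: (single bag)
With just one bag of size 5, the width is 5 − 1 = 4, so tw(G) ≤ 4. On the other hand G contains the 5-clique {0, 1, 2, 3, 4}. A clique must lie in a single bag of any decomposition, so no decomposition can have width below 4. Combining the bounds, tw(G) = 4.

4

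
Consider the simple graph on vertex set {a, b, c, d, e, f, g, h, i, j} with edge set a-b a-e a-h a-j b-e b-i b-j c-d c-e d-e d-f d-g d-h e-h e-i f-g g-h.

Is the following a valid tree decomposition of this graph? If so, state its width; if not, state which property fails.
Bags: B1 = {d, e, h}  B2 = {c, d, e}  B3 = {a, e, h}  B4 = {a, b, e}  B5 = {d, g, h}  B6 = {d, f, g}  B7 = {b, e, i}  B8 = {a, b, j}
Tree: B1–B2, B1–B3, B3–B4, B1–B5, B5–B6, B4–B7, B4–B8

Yes; width 2.

Every vertex of G appears in some bag (union = {a, b, c, d, e, f, g, h, i, j}); every edge is covered by a bag; and for each vertex v the set of bags containing v is connected in the bag tree. The decomposition is therefore valid. The largest bag has 3 vertices, so the width is 2.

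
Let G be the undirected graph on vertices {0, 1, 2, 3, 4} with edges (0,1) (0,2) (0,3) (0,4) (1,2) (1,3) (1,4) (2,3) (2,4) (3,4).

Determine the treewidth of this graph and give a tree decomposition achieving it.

Treewidth 4.
One such decomposition:
Bags: B1 = {0, 1, 2, 3, 4}
Tree: (single bag)

With just one bag of size 5, the width is 5 − 1 = 4, so tw(G) ≤ 4. On the other hand G contains the 5-clique {0, 1, 2, 3, 4}. A clique must lie in a single bag of any decomposition, so no decomposition can have width below 4. Combining the bounds, tw(G) = 4.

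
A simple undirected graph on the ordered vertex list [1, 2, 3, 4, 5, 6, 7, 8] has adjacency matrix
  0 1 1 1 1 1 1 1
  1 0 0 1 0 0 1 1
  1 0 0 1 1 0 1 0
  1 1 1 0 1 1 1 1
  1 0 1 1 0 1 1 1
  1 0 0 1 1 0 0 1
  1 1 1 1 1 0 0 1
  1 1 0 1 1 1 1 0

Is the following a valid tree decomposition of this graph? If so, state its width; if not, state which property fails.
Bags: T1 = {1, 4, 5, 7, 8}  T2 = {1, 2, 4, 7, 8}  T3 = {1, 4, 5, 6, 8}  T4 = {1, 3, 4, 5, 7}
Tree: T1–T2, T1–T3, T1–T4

Yes; width 4.

Checking the three conditions: (i) the bags cover all of {1, 2, 3, 4, 5, 6, 7, 8}; (ii) for each edge, some bag contains both endpoints; (iii) the bags containing any fixed vertex form a subtree. All hold, so the decomposition is valid with width 5 − 1 = 4.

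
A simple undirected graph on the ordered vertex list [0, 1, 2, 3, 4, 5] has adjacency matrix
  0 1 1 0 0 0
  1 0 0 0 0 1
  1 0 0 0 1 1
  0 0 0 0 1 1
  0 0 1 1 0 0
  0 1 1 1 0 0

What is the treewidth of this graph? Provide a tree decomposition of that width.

Each bag holds 3 vertices, so the decomposition has width 2, which upper-bounds the treewidth. The edges 4–3–5–2–4 form a cycle, so G is not a tree and its treewidth is at least 2. Hence tw(G) = 2 exactly.

Treewidth 2.
Bags: B1 = {2, 3, 4}  B2 = {2, 3, 5}  B3 = {0, 2, 5}  B4 = {0, 1, 5}
Tree: B1–B2, B2–B3, B3–B4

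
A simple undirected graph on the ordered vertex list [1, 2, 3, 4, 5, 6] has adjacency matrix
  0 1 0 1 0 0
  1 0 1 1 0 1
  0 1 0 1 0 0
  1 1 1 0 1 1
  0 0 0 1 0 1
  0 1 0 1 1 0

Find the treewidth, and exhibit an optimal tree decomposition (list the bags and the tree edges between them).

Each bag holds 3 vertices, so the decomposition has width 2, which upper-bounds the treewidth. On the other hand G contains the 3-clique {1, 2, 4}. A clique must lie in a single bag of any decomposition, so no decomposition can have width below 2. The upper and lower bounds meet at 2, so that is the treewidth.

Treewidth 2.
One such decomposition:
Bags: B1 = {2, 4, 6}  B2 = {2, 3, 4}  B3 = {1, 2, 4}  B4 = {4, 5, 6}
Tree: B1–B2, B1–B3, B1–B4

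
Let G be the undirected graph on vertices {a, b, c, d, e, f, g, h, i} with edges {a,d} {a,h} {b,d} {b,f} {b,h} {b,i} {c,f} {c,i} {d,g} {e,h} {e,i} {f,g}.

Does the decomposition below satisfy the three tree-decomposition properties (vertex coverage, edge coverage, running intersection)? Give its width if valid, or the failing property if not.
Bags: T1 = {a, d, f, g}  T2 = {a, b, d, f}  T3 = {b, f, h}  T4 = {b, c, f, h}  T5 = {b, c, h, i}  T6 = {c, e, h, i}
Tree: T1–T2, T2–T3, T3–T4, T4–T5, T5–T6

A tree decomposition must satisfy three properties: every vertex lies in some bag; for every edge, both endpoints lie together in some bag; and for every vertex, the bags containing it form a connected subtree. Here edge (a,h) lies in no bag, so the decomposition is invalid.

No — edge (a,h) lies in no bag.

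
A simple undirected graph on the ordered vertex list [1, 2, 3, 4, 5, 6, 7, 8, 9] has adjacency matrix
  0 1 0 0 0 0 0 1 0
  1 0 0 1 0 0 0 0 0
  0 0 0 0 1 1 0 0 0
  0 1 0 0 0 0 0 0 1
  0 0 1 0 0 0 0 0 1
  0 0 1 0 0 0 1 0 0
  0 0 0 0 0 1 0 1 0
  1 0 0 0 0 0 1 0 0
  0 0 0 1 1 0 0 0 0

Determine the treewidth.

2

A width-2 tree decomposition is:
Bags: B1 = {1, 7, 8}  B2 = {1, 2, 7}  B3 = {2, 4, 7}  B4 = {4, 7, 9}  B5 = {5, 7, 9}  B6 = {3, 5, 7}  B7 = {3, 6, 7}
Tree: B1–B2, B2–B3, B3–B4, B4–B5, B5–B6, B6–B7
The largest bag has 3 vertices, giving width 2; this decomposition certifies tw(G) ≤ 2. Since 7–8–1–2–4–9–5–3–6–7 is a cycle in G, G is not acyclic. Forests are exactly the graphs of treewidth ≤ 1, so tw(G) ≥ 2. The upper and lower bounds meet at 2, so that is the treewidth.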